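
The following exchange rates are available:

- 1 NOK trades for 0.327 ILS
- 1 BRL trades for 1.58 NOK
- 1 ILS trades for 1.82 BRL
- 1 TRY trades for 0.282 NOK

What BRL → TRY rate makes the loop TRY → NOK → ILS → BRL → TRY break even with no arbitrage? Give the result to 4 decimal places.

Known legs of the cycle: 0.282 × 0.327 × 1.82 = 0.16782948
For no arbitrage the full-cycle product must be 1, so the missing rate is 1 / 0.16782948 ≈ 5.958429.

5.9584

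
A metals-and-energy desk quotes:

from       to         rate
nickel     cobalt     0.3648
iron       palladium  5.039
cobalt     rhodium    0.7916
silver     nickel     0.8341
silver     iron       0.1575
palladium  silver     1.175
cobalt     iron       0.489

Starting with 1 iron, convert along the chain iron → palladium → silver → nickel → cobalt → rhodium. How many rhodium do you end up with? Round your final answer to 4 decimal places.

1.4261

1 iron × 5.039 = 5.039 palladium
5.039 palladium × 1.175 = 5.920825 silver
5.920825 silver × 0.8341 = 4.9385601325 nickel
4.9385601325 nickel × 0.3648 = 1.801586736336 cobalt
1.801586736336 cobalt × 0.7916 = 1.4261360604835776 rhodium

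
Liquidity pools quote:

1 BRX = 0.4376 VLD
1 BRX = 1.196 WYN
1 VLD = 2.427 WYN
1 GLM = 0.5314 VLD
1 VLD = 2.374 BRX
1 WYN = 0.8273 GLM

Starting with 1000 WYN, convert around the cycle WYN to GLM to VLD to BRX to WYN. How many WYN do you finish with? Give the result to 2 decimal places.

1248.24

1000 WYN × 0.8273 = 827.3 GLM
827.3 GLM × 0.5314 = 439.62722 VLD
439.62722 VLD × 2.374 = 1043.67502028 BRX
1043.67502028 BRX × 1.196 = 1248.23532425488 WYN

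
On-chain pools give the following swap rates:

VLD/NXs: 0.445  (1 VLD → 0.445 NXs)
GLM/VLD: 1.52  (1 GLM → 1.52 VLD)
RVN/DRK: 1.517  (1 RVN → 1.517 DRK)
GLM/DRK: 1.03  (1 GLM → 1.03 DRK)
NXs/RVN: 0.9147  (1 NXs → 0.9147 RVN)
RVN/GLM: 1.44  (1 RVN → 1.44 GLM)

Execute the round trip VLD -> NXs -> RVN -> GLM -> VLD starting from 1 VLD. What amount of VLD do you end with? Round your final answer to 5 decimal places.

0.89093

1 VLD × 0.445 = 0.445 NXs
0.445 NXs × 0.9147 = 0.4070415 RVN
0.4070415 RVN × 1.44 = 0.58613976 GLM
0.58613976 GLM × 1.52 = 0.8909324352 VLD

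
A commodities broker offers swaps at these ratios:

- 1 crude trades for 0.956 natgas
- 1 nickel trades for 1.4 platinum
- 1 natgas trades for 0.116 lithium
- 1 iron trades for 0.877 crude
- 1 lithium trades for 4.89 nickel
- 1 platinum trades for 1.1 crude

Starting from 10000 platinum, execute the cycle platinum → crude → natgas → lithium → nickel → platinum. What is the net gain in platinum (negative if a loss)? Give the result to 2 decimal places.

-1648.87

10000 platinum × 1.1 = 11000 crude
11000 crude × 0.956 = 10516 natgas
10516 natgas × 0.116 = 1219.856 lithium
1219.856 lithium × 4.89 = 5965.09584 nickel
5965.09584 nickel × 1.4 = 8351.134176 platinum
Net change: 8351.134176 − 10000 = -1648.865824 platinum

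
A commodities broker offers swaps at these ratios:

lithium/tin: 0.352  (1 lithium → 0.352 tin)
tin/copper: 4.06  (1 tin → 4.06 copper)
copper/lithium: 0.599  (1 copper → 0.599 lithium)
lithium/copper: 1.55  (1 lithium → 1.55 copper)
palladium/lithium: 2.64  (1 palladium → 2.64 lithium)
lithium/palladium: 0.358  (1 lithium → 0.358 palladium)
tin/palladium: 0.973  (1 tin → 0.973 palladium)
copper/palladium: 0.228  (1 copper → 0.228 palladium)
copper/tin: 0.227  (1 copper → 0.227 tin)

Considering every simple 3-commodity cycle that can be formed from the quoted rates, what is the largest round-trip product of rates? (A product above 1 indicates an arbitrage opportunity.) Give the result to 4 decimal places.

0.9330

copper→palladium→lithium→copper: 0.228 × 2.64 × 1.55 = 0.93298
lithium→tin→palladium→lithium: 0.352 × 0.973 × 2.64 = 0.90419
copper→lithium→tin→copper: 0.599 × 0.352 × 4.06 = 0.85604
Maximum is copper→palladium→lithium→copper at 0.9330; no arbitrage — every cycle loses value.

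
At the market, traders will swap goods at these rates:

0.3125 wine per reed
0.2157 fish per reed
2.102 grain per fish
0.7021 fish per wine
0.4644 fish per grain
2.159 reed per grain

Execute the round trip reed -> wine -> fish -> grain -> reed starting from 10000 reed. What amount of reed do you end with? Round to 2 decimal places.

9957.13

10000 reed × 0.3125 = 3125 wine
3125 wine × 0.7021 = 2194.0625 fish
2194.0625 fish × 2.102 = 4611.919375 grain
4611.919375 grain × 2.159 = 9957.133930625 reed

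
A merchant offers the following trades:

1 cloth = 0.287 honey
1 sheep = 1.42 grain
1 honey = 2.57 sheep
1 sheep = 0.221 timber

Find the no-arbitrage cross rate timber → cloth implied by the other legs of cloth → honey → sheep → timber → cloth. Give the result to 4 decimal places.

Known legs of the cycle: 0.287 × 2.57 × 0.221 = 0.16300739
For no arbitrage the full-cycle product must be 1, so the missing rate is 1 / 0.16300739 ≈ 6.134691.

6.1347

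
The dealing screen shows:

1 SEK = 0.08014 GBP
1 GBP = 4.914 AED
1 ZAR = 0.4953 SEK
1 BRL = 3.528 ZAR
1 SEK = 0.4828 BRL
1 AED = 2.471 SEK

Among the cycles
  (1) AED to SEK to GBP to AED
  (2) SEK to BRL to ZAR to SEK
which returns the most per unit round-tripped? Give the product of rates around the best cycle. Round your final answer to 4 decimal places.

0.9731

(1) 2.471 × 0.08014 × 4.914 = 0.97310
(2) 0.4828 × 3.528 × 0.4953 = 0.84365
Highest is cycle (1) at 0.9731 (≤1, no arbitrage).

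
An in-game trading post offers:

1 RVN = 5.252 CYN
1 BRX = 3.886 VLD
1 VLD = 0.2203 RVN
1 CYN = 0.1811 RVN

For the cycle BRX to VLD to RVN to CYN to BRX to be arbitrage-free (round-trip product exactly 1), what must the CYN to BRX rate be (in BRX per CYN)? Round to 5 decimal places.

0.22241

Known legs of the cycle: 3.886 × 0.2203 × 5.252 = 4.4961626216
For no arbitrage the full-cycle product must be 1, so the missing rate is 1 / 4.4961626216 ≈ 0.2224119.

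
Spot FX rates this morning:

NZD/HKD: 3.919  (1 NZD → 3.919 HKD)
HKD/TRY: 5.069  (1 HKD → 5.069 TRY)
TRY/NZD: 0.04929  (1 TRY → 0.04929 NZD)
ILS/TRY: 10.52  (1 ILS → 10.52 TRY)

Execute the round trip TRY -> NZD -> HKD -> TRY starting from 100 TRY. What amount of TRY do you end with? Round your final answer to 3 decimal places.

97.917

100 TRY × 0.04929 = 4.929 NZD
4.929 NZD × 3.919 = 19.316751 HKD
19.316751 HKD × 5.069 = 97.916610819 TRY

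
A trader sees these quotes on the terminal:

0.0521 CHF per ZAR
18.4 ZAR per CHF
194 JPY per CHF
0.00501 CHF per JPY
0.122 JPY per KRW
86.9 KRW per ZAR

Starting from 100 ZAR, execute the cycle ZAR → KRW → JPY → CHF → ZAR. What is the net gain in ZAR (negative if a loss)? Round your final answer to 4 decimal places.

-2.2684

100 ZAR × 86.9 = 8690 KRW
8690 KRW × 0.122 = 1060.18 JPY
1060.18 JPY × 0.00501 = 5.3115018 CHF
5.3115018 CHF × 18.4 = 97.73163312 ZAR
Net change: 97.73163312 − 100 = -2.26836688 ZAR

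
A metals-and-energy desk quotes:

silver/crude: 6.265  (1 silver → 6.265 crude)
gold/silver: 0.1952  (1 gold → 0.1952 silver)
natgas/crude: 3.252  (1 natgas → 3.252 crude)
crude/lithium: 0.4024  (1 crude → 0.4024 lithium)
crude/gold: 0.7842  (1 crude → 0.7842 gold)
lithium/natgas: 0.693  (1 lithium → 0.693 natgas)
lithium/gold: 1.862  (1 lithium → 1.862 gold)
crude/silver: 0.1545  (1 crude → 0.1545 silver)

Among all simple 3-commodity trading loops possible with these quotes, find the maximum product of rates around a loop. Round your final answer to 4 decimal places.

0.9590

crude→gold→silver→crude: 0.7842 × 0.1952 × 6.265 = 0.95902
natgas→crude→lithium→natgas: 3.252 × 0.4024 × 0.693 = 0.90686
Maximum is crude→gold→silver→crude at 0.9590; no arbitrage — every cycle loses value.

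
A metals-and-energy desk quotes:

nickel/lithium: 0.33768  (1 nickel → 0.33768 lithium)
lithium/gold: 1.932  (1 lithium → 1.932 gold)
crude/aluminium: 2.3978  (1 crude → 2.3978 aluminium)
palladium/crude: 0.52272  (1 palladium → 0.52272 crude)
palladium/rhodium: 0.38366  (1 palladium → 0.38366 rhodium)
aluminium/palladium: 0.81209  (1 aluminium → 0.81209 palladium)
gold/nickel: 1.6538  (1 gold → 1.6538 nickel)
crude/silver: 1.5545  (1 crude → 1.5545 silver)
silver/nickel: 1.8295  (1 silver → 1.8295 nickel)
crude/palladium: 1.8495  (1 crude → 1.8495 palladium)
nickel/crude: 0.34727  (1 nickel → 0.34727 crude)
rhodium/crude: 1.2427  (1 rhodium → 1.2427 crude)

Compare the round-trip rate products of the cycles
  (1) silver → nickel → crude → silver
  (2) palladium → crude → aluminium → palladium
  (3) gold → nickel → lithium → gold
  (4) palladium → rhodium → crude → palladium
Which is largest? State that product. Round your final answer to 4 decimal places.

(1) 1.8295 × 0.34727 × 1.5545 = 0.98762
(2) 0.52272 × 2.3978 × 0.81209 = 1.01786
(3) 1.6538 × 0.33768 × 1.932 = 1.07894
(4) 0.38366 × 1.2427 × 1.8495 = 0.88179
Highest is cycle (3) at 1.0789 (>1, arbitrage).

1.0789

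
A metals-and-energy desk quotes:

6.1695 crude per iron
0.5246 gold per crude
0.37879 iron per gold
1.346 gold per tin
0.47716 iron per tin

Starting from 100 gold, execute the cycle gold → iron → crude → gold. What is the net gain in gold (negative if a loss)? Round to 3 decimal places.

100 gold × 0.37879 = 37.879 iron
37.879 iron × 6.1695 = 233.6944905 crude
233.6944905 crude × 0.5246 = 122.5961297163 gold
Net change: 122.5961297163 − 100 = 22.5961297163 gold

22.596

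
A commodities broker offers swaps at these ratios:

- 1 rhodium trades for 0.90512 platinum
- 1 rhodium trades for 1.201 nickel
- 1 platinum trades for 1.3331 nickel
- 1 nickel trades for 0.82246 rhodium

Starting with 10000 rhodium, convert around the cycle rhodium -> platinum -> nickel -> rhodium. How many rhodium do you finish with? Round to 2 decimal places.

9923.93

10000 rhodium × 0.90512 = 9051.2 platinum
9051.2 platinum × 1.3331 = 12066.15472 nickel
12066.15472 nickel × 0.82246 = 9923.9296110112 rhodium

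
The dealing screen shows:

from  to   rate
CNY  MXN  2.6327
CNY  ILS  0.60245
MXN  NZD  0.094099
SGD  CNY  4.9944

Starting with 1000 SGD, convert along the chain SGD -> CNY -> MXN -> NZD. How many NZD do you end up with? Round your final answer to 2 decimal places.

1237.28

1000 SGD × 4.9944 = 4994.4 CNY
4994.4 CNY × 2.6327 = 13148.75688 MXN
13148.75688 MXN × 0.094099 = 1237.28487365112 NZD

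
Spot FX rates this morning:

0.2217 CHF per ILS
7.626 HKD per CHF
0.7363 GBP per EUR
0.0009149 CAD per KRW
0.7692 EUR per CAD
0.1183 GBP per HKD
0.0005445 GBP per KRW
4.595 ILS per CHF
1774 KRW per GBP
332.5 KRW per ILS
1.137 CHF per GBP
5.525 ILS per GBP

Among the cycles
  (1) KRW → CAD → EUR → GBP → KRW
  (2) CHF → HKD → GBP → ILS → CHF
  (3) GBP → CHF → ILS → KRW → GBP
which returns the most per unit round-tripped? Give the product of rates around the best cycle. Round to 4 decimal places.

(1) 0.0009149 × 0.7692 × 0.7363 × 1774 = 0.91922
(2) 7.626 × 0.1183 × 5.525 × 0.2217 = 1.10504
(3) 1.137 × 4.595 × 332.5 × 0.0005445 = 0.94588
Highest is cycle (2) at 1.1050 (>1, arbitrage).

1.1050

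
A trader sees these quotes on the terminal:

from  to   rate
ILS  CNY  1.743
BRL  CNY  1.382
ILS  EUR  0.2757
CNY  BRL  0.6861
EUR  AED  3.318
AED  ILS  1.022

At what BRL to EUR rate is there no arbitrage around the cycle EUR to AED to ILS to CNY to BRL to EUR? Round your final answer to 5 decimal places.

0.24660

Known legs of the cycle: 3.318 × 1.022 × 1.743 × 0.6861 = 4.0551981858108
For no arbitrage the full-cycle product must be 1, so the missing rate is 1 / 4.0551981858108 ≈ 0.2465971.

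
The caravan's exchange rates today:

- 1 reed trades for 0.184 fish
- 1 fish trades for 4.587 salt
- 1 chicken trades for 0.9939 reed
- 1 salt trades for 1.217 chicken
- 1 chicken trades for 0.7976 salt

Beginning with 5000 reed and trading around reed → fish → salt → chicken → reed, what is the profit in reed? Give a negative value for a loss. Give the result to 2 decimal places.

104.46

5000 reed × 0.184 = 920 fish
920 fish × 4.587 = 4220.04 salt
4220.04 salt × 1.217 = 5135.78868 chicken
5135.78868 chicken × 0.9939 = 5104.460369052 reed
Net change: 5104.460369052 − 5000 = 104.460369052 reed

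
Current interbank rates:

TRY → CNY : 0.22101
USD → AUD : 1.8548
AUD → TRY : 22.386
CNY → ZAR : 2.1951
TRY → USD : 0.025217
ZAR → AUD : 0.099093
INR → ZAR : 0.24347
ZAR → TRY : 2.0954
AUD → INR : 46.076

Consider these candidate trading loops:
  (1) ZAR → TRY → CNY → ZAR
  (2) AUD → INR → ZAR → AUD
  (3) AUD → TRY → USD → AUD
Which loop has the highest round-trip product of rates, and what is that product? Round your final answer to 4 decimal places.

(1) 2.0954 × 0.22101 × 2.1951 = 1.01656
(2) 46.076 × 0.24347 × 0.099093 = 1.11164
(3) 22.386 × 0.025217 × 1.8548 = 1.04705
Highest is cycle (2) at 1.1116 (>1, arbitrage).

1.1116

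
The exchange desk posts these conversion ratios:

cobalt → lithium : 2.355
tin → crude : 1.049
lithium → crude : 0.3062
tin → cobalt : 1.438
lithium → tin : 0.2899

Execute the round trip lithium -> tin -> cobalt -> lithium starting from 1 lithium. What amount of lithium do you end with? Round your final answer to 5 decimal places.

1 lithium × 0.2899 = 0.2899 tin
0.2899 tin × 1.438 = 0.4168762 cobalt
0.4168762 cobalt × 2.355 = 0.981743451 lithium

0.98174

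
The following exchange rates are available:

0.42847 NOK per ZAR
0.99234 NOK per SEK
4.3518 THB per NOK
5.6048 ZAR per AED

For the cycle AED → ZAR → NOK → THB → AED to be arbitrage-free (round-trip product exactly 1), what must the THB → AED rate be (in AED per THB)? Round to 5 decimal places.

0.09569

Known legs of the cycle: 5.6048 × 0.42847 × 4.3518 = 10.4507983331808
For no arbitrage the full-cycle product must be 1, so the missing rate is 1 / 10.4507983331808 ≈ 0.0956865.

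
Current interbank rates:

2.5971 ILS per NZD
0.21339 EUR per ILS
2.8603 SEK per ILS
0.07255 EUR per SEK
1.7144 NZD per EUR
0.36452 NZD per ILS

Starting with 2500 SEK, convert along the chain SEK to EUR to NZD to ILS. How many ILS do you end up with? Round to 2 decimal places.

807.57

2500 SEK × 0.07255 = 181.375 EUR
181.375 EUR × 1.7144 = 310.9493 NZD
310.9493 NZD × 2.5971 = 807.56642703 ILS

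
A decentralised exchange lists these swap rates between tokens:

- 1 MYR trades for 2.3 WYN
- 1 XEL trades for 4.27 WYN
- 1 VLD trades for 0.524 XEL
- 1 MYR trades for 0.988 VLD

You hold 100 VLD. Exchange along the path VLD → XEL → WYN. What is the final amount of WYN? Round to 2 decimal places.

223.75

100 VLD × 0.524 = 52.4 XEL
52.4 XEL × 4.27 = 223.748 WYN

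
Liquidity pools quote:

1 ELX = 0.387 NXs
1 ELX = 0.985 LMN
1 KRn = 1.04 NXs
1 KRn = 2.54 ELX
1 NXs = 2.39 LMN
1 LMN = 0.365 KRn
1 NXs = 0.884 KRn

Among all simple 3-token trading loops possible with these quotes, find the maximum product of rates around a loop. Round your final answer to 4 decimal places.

0.9132

ELX→LMN→KRn→ELX: 0.985 × 0.365 × 2.54 = 0.91319
NXs→LMN→KRn→NXs: 2.39 × 0.365 × 1.04 = 0.90724
ELX→NXs→KRn→ELX: 0.387 × 0.884 × 2.54 = 0.86895
Maximum is ELX→LMN→KRn→ELX at 0.9132; no arbitrage — every cycle loses value.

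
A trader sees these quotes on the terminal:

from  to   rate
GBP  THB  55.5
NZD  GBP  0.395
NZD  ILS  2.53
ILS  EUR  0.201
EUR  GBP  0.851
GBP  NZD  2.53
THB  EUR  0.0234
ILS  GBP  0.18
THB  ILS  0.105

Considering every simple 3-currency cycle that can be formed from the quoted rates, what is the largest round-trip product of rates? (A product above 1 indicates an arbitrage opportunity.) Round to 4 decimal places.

ILS→GBP→NZD→ILS: 0.18 × 2.53 × 2.53 = 1.15216
GBP→THB→EUR→GBP: 55.5 × 0.0234 × 0.851 = 1.10519
ILS→GBP→THB→ILS: 0.18 × 55.5 × 0.105 = 1.04895
Maximum is ILS→GBP→NZD→ILS at 1.1522; arbitrage exists.

1.1522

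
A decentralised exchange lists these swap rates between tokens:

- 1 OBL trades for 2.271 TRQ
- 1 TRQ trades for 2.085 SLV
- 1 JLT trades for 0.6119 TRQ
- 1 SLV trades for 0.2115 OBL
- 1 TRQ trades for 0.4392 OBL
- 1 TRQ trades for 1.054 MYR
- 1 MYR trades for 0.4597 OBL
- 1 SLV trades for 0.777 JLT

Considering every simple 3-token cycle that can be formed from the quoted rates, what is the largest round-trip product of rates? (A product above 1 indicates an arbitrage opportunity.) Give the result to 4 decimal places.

1.1004

TRQ→MYR→OBL→TRQ: 1.054 × 0.4597 × 2.271 = 1.10035
TRQ→SLV→OBL→TRQ: 2.085 × 0.2115 × 2.271 = 1.00146
TRQ→SLV→JLT→TRQ: 2.085 × 0.777 × 0.6119 = 0.99131
Maximum is TRQ→MYR→OBL→TRQ at 1.1004; arbitrage exists.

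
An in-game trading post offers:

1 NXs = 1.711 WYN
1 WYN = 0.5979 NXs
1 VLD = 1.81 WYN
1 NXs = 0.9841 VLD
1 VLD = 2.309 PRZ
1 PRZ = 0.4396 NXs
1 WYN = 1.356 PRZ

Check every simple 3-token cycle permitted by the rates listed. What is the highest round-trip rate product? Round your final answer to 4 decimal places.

1.0650

VLD→WYN→NXs→VLD: 1.81 × 0.5979 × 0.9841 = 1.06499
PRZ→NXs→WYN→PRZ: 0.4396 × 1.711 × 1.356 = 1.01992
VLD→PRZ→NXs→VLD: 2.309 × 0.4396 × 0.9841 = 0.99890
Maximum is VLD→WYN→NXs→VLD at 1.0650; arbitrage exists.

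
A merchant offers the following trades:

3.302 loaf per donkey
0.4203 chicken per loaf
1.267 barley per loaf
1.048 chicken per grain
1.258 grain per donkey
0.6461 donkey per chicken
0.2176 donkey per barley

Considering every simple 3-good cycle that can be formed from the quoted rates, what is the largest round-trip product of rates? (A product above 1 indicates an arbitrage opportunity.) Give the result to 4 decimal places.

barley→donkey→loaf→barley: 0.2176 × 3.302 × 1.267 = 0.91036
loaf→chicken→donkey→loaf: 0.4203 × 0.6461 × 3.302 = 0.89668
grain→chicken→donkey→grain: 1.048 × 0.6461 × 1.258 = 0.85181
Maximum is barley→donkey→loaf→barley at 0.9104; no arbitrage — every cycle loses value.

0.9104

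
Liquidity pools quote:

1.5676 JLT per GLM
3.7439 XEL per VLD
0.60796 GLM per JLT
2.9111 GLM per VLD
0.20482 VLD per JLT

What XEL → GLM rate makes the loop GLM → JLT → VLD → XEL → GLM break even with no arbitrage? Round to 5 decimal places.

Known legs of the cycle: 1.5676 × 0.20482 × 3.7439 = 1.2020758074248
For no arbitrage the full-cycle product must be 1, so the missing rate is 1 / 1.2020758074248 ≈ 0.8318943.

0.83189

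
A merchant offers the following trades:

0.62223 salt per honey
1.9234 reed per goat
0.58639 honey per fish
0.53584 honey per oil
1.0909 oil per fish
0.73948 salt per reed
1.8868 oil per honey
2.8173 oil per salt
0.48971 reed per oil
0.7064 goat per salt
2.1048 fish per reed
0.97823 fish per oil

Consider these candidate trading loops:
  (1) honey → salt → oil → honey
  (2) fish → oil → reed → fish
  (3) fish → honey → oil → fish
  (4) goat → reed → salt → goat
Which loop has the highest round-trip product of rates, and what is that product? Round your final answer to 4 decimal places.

1.1244

(1) 0.62223 × 2.8173 × 0.53584 = 0.93933
(2) 1.0909 × 0.48971 × 2.1048 = 1.12444
(3) 0.58639 × 1.8868 × 0.97823 = 1.08231
(4) 1.9234 × 0.73948 × 0.7064 = 1.00472
Highest is cycle (2) at 1.1244 (>1, arbitrage).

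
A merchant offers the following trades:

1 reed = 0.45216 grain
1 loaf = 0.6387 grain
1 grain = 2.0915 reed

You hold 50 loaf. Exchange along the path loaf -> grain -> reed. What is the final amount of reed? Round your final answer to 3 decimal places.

66.792

50 loaf × 0.6387 = 31.935 grain
31.935 grain × 2.0915 = 66.7920525 reed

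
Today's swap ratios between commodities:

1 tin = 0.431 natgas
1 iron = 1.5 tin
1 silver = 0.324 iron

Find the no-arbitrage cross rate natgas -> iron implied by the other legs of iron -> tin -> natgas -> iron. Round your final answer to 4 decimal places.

1.5468

Known legs of the cycle: 1.5 × 0.431 = 0.6465
For no arbitrage the full-cycle product must be 1, so the missing rate is 1 / 0.6465 ≈ 1.546790.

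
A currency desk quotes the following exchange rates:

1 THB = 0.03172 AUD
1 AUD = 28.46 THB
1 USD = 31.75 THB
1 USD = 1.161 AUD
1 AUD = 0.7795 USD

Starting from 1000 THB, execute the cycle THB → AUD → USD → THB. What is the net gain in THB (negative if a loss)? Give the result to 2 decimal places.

-214.96

1000 THB × 0.03172 = 31.72 AUD
31.72 AUD × 0.7795 = 24.72574 USD
24.72574 USD × 31.75 = 785.042245 THB
Net change: 785.042245 − 1000 = -214.957755 THB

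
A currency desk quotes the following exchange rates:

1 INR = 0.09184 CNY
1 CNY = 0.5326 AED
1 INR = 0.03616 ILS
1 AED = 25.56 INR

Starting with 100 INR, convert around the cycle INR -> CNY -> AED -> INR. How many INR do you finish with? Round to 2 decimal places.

125.02

100 INR × 0.09184 = 9.184 CNY
9.184 CNY × 0.5326 = 4.8913984 AED
4.8913984 AED × 25.56 = 125.024143104 INR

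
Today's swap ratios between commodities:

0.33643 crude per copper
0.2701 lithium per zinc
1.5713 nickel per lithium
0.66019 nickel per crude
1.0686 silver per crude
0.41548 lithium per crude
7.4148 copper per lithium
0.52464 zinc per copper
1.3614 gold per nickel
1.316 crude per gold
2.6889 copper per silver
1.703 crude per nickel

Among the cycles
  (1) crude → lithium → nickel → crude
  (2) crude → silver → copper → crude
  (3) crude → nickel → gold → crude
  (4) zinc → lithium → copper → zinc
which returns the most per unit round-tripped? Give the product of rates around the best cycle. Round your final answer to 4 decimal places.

(1) 0.41548 × 1.5713 × 1.703 = 1.11179
(2) 1.0686 × 2.6889 × 0.33643 = 0.96668
(3) 0.66019 × 1.3614 × 1.316 = 1.18280
(4) 0.2701 × 7.4148 × 0.52464 = 1.05072
Highest is cycle (3) at 1.1828 (>1, arbitrage).

1.1828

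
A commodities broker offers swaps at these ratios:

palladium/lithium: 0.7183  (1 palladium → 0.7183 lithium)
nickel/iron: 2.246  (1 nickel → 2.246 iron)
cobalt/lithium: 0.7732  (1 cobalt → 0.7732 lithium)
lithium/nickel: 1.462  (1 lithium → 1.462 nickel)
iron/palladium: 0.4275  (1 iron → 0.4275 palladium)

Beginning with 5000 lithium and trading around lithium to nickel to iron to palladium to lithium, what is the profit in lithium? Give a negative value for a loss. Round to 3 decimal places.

5000 lithium × 1.462 = 7310 nickel
7310 nickel × 2.246 = 16418.26 iron
16418.26 iron × 0.4275 = 7018.80615 palladium
7018.80615 palladium × 0.7183 = 5041.608457545 lithium
Net change: 5041.608457545 − 5000 = 41.608457545 lithium

41.608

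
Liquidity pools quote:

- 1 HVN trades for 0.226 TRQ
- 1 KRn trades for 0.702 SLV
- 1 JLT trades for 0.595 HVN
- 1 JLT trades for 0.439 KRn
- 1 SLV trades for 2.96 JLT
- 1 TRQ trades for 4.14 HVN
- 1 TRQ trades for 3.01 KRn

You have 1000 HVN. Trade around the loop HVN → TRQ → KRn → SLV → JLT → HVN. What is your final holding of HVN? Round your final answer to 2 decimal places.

841.05

1000 HVN × 0.226 = 226 TRQ
226 TRQ × 3.01 = 680.26 KRn
680.26 KRn × 0.702 = 477.54252 SLV
477.54252 SLV × 2.96 = 1413.5258592 JLT
1413.5258592 JLT × 0.595 = 841.047886224 HVN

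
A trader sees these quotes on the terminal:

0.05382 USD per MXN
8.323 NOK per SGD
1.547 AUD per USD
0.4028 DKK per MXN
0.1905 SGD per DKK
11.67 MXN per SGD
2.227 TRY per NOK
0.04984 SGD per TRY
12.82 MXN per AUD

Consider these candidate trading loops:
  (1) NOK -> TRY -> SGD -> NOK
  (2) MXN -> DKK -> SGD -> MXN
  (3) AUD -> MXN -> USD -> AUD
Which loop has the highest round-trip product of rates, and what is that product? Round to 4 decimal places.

(1) 2.227 × 0.04984 × 8.323 = 0.92380
(2) 0.4028 × 0.1905 × 11.67 = 0.89548
(3) 12.82 × 0.05382 × 1.547 = 1.06739
Highest is cycle (3) at 1.0674 (>1, arbitrage).

1.0674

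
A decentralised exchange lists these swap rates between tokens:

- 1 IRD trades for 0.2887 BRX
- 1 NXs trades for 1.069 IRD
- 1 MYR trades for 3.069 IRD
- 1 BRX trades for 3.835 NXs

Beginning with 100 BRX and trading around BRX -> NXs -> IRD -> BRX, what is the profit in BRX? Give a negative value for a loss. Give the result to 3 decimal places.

100 BRX × 3.835 = 383.5 NXs
383.5 NXs × 1.069 = 409.9615 IRD
409.9615 IRD × 0.2887 = 118.35588505 BRX
Net change: 118.35588505 − 100 = 18.35588505 BRX

18.356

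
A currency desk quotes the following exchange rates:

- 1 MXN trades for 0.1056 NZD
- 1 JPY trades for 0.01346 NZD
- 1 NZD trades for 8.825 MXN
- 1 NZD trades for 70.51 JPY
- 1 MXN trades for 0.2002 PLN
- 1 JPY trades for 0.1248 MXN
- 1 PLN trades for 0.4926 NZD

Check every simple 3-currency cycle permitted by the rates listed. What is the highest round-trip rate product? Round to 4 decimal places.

MXN→NZD→JPY→MXN: 0.1056 × 70.51 × 0.1248 = 0.92924
MXN→PLN→NZD→MXN: 0.2002 × 0.4926 × 8.825 = 0.87031
Maximum is MXN→NZD→JPY→MXN at 0.9292; no arbitrage — every cycle loses value.

0.9292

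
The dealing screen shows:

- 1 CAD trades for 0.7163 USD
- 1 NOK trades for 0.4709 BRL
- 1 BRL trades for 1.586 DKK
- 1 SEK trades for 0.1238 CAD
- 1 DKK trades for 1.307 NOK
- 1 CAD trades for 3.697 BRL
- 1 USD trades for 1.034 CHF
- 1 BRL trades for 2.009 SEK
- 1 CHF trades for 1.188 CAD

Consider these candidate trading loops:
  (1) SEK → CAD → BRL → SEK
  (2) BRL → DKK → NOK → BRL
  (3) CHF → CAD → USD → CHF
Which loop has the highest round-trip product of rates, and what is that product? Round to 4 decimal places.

(1) 0.1238 × 3.697 × 2.009 = 0.91950
(2) 1.586 × 1.307 × 0.4709 = 0.97613
(3) 1.188 × 0.7163 × 1.034 = 0.87990
Highest is cycle (2) at 0.9761 (≤1, no arbitrage).

0.9761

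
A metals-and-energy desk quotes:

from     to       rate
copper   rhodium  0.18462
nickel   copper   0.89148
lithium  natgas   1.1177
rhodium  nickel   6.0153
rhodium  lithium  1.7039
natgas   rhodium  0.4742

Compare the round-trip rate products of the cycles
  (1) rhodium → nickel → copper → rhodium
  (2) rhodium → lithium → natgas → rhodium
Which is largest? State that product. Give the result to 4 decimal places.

(1) 6.0153 × 0.89148 × 0.18462 = 0.99003
(2) 1.7039 × 1.1177 × 0.4742 = 0.90309
Highest is cycle (1) at 0.9900 (≤1, no arbitrage).

0.9900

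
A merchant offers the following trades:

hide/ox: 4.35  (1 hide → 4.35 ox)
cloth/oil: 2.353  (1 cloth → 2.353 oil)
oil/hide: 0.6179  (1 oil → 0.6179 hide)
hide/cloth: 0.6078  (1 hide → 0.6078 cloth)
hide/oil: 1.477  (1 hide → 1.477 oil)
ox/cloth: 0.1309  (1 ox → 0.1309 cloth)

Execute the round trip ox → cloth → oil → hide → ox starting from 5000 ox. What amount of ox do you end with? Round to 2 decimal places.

4139.42

5000 ox × 0.1309 = 654.5 cloth
654.5 cloth × 2.353 = 1540.0385 oil
1540.0385 oil × 0.6179 = 951.58978915 hide
951.58978915 hide × 4.35 = 4139.4155828025 ox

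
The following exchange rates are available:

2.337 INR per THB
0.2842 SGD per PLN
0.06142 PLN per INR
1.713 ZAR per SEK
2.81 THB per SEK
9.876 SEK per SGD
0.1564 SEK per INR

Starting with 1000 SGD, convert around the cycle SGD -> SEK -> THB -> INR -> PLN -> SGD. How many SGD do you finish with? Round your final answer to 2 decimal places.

1132.09

1000 SGD × 9.876 = 9876 SEK
9876 SEK × 2.81 = 27751.56 THB
27751.56 THB × 2.337 = 64855.39572 INR
64855.39572 INR × 0.06142 = 3983.4184051224 PLN
3983.4184051224 PLN × 0.2842 = 1132.08751073578608 SGD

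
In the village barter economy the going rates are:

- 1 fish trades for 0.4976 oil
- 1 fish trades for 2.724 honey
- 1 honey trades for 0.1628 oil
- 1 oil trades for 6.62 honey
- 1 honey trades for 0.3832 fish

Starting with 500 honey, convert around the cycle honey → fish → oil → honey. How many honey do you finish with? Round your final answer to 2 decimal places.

500 honey × 0.3832 = 191.6 fish
191.6 fish × 0.4976 = 95.34016 oil
95.34016 oil × 6.62 = 631.1518592 honey

631.15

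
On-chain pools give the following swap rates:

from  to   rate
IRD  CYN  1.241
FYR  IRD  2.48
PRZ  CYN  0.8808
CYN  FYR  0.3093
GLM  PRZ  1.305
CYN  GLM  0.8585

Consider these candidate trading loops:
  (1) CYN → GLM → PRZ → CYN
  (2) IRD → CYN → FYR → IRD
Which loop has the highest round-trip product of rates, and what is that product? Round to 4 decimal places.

0.9868

(1) 0.8585 × 1.305 × 0.8808 = 0.98680
(2) 1.241 × 0.3093 × 2.48 = 0.95193
Highest is cycle (1) at 0.9868 (≤1, no arbitrage).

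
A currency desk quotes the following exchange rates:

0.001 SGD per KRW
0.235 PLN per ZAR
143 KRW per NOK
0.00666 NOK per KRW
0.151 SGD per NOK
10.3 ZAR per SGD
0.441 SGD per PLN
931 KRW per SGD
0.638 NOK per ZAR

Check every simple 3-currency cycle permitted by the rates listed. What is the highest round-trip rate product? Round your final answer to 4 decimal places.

1.0674

PLN→SGD→ZAR→PLN: 0.441 × 10.3 × 0.235 = 1.06744
NOK→SGD→ZAR→NOK: 0.151 × 10.3 × 0.638 = 0.99228
NOK→SGD→KRW→NOK: 0.151 × 931 × 0.00666 = 0.93627
Maximum is PLN→SGD→ZAR→PLN at 1.0674; arbitrage exists.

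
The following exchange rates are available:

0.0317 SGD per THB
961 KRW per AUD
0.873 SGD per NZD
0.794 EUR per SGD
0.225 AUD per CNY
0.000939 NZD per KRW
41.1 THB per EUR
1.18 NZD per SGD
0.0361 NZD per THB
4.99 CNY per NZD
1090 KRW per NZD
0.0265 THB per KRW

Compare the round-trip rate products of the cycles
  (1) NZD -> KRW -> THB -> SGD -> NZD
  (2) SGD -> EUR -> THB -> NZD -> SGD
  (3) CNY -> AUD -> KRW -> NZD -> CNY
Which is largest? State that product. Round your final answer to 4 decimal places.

1.0805

(1) 1090 × 0.0265 × 0.0317 × 1.18 = 1.08047
(2) 0.794 × 41.1 × 0.0361 × 0.873 = 1.02845
(3) 0.225 × 961 × 0.000939 × 4.99 = 1.01315
Highest is cycle (1) at 1.0805 (>1, arbitrage).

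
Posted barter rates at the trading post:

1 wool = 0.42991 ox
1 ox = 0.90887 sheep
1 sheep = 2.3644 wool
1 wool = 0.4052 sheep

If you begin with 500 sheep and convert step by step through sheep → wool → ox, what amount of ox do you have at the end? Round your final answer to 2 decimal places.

508.24

500 sheep × 2.3644 = 1182.2 wool
1182.2 wool × 0.42991 = 508.239602 ox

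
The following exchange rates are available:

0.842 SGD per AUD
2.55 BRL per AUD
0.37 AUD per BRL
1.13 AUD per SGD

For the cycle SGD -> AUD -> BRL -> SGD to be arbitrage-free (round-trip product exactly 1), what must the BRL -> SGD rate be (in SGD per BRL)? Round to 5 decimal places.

0.34704

Known legs of the cycle: 1.13 × 2.55 = 2.8815
For no arbitrage the full-cycle product must be 1, so the missing rate is 1 / 2.8815 ≈ 0.3470415.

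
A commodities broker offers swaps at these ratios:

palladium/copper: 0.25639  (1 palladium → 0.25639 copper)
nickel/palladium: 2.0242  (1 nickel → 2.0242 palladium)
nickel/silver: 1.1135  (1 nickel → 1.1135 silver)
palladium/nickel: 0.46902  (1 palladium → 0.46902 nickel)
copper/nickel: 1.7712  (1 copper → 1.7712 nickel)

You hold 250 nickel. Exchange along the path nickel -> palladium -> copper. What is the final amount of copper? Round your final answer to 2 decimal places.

250 nickel × 2.0242 = 506.05 palladium
506.05 palladium × 0.25639 = 129.7461595 copper

129.75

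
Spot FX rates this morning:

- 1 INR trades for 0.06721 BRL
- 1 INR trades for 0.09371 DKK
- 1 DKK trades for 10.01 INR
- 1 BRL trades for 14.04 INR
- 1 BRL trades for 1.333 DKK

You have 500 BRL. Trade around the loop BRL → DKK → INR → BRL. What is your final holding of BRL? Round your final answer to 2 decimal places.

500 BRL × 1.333 = 666.5 DKK
666.5 DKK × 10.01 = 6671.665 INR
6671.665 INR × 0.06721 = 448.40260465 BRL

448.40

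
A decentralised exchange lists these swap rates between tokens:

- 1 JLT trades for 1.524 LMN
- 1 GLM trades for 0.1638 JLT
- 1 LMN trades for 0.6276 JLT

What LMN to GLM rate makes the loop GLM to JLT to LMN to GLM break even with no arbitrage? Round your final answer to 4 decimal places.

4.0059

Known legs of the cycle: 0.1638 × 1.524 = 0.2496312
For no arbitrage the full-cycle product must be 1, so the missing rate is 1 / 0.2496312 ≈ 4.005910.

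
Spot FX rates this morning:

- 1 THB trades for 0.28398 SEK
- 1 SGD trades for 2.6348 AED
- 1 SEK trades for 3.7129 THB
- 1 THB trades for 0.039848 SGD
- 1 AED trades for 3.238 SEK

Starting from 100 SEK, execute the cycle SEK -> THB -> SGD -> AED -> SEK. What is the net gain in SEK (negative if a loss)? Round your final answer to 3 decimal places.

100 SEK × 3.7129 = 371.29 THB
371.29 THB × 0.039848 = 14.79516392 SGD
14.79516392 SGD × 2.6348 = 38.982297896416 AED
38.982297896416 AED × 3.238 = 126.224680588595008 SEK
Net change: 126.224680588595008 − 100 = 26.224680588595008 SEK

26.225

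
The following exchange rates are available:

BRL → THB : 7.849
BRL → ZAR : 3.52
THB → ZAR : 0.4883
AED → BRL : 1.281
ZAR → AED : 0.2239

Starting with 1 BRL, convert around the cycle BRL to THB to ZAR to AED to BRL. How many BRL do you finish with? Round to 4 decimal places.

1 BRL × 7.849 = 7.849 THB
7.849 THB × 0.4883 = 3.8326667 ZAR
3.8326667 ZAR × 0.2239 = 0.85813407413 AED
0.85813407413 AED × 1.281 = 1.09926974896053 BRL

1.0993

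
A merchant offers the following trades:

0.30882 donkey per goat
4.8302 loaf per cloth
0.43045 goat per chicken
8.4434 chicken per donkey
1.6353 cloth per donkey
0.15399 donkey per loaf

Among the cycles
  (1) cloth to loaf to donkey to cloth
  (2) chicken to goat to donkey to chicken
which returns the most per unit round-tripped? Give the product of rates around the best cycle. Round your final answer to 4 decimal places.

1.2163

(1) 4.8302 × 0.15399 × 1.6353 = 1.21634
(2) 0.43045 × 0.30882 × 8.4434 = 1.12239
Highest is cycle (1) at 1.2163 (>1, arbitrage).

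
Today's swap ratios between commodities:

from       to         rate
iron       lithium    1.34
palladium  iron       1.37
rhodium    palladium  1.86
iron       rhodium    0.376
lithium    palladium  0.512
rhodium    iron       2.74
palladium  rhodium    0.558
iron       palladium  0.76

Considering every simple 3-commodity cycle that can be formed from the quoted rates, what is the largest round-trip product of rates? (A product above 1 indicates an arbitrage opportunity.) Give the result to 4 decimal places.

rhodium→iron→palladium→rhodium: 2.74 × 0.76 × 0.558 = 1.16198
rhodium→palladium→iron→rhodium: 1.86 × 1.37 × 0.376 = 0.95812
lithium→palladium→iron→lithium: 0.512 × 1.37 × 1.34 = 0.93993
Maximum is rhodium→iron→palladium→rhodium at 1.1620; arbitrage exists.

1.1620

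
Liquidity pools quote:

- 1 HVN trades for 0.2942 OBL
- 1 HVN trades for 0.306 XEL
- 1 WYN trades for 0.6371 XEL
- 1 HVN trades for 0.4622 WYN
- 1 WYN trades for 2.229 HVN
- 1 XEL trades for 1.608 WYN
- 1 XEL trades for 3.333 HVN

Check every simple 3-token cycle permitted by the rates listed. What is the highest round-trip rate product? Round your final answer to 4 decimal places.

1.0968

WYN→HVN→XEL→WYN: 2.229 × 0.306 × 1.608 = 1.09677
WYN→XEL→HVN→WYN: 0.6371 × 3.333 × 0.4622 = 0.98146
Maximum is WYN→HVN→XEL→WYN at 1.0968; arbitrage exists.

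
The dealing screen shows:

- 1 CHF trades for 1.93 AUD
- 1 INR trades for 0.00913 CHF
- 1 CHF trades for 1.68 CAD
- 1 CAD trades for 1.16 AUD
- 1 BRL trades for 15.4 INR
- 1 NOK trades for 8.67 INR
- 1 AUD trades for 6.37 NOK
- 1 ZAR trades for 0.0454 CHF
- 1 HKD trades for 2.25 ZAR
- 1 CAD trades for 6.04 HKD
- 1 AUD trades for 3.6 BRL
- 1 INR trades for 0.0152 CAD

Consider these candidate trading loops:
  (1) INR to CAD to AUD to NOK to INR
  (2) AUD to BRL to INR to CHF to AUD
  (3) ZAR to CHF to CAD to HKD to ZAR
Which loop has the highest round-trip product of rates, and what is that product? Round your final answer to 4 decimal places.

(1) 0.0152 × 1.16 × 6.37 × 8.67 = 0.97378
(2) 3.6 × 15.4 × 0.00913 × 1.93 = 0.97690
(3) 0.0454 × 1.68 × 6.04 × 2.25 = 1.03654
Highest is cycle (3) at 1.0365 (>1, arbitrage).

1.0365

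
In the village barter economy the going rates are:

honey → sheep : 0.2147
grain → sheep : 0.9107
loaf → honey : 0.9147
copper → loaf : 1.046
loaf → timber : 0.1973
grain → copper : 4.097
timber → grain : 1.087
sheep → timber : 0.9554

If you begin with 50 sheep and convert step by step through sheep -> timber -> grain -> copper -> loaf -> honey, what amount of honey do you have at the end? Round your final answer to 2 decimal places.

50 sheep × 0.9554 = 47.77 timber
47.77 timber × 1.087 = 51.92599 grain
51.92599 grain × 4.097 = 212.74078103 copper
212.74078103 copper × 1.046 = 222.52685695738 loaf
222.52685695738 loaf × 0.9147 = 203.545316058915486 honey

203.55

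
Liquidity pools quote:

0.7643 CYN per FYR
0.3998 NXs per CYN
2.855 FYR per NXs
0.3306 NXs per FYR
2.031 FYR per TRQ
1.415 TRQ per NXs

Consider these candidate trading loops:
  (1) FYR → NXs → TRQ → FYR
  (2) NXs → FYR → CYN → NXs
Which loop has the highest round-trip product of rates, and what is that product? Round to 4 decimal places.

(1) 0.3306 × 1.415 × 2.031 = 0.95010
(2) 2.855 × 0.7643 × 0.3998 = 0.87239
Highest is cycle (1) at 0.9501 (≤1, no arbitrage).

0.9501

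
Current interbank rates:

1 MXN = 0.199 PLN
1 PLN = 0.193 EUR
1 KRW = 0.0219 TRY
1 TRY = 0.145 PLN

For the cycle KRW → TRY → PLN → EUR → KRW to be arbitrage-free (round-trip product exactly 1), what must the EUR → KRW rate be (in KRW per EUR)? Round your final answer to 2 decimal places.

1631.66

Known legs of the cycle: 0.0219 × 0.145 × 0.193 = 0.0006128715
For no arbitrage the full-cycle product must be 1, so the missing rate is 1 / 0.0006128715 ≈ 1631.6634.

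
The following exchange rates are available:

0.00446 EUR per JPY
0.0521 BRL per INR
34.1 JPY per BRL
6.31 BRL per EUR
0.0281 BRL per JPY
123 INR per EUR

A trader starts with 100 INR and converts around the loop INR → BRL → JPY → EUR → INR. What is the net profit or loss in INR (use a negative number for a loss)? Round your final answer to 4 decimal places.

100 INR × 0.0521 = 5.21 BRL
5.21 BRL × 34.1 = 177.661 JPY
177.661 JPY × 0.00446 = 0.79236806 EUR
0.79236806 EUR × 123 = 97.46127138 INR
Net change: 97.46127138 − 100 = -2.53872862 INR

-2.5387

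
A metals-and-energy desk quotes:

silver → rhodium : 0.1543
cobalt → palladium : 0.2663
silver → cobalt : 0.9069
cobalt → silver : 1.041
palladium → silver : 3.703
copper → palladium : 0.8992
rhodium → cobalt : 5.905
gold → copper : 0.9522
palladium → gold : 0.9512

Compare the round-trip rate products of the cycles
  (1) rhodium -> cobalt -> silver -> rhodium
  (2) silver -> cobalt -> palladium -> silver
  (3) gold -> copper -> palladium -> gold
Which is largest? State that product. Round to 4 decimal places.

0.9485

(1) 5.905 × 1.041 × 0.1543 = 0.94850
(2) 0.9069 × 0.2663 × 3.703 = 0.89430
(3) 0.9522 × 0.8992 × 0.9512 = 0.81443
Highest is cycle (1) at 0.9485 (≤1, no arbitrage).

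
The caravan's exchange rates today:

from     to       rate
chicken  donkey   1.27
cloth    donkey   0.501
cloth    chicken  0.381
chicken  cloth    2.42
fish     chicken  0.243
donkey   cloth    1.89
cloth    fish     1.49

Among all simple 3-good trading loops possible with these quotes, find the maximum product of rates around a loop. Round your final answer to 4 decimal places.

cloth→chicken→donkey→cloth: 0.381 × 1.27 × 1.89 = 0.91451
cloth→fish→chicken→cloth: 1.49 × 0.243 × 2.42 = 0.87621
Maximum is cloth→chicken→donkey→cloth at 0.9145; no arbitrage — every cycle loses value.

0.9145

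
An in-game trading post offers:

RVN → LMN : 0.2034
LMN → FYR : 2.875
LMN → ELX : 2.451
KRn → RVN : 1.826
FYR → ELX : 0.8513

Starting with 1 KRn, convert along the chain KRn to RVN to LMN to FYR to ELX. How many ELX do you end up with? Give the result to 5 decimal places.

0.90902

1 KRn × 1.826 = 1.826 RVN
1.826 RVN × 0.2034 = 0.3714084 LMN
0.3714084 LMN × 2.875 = 1.06779915 FYR
1.06779915 FYR × 0.8513 = 0.909017416395 ELX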